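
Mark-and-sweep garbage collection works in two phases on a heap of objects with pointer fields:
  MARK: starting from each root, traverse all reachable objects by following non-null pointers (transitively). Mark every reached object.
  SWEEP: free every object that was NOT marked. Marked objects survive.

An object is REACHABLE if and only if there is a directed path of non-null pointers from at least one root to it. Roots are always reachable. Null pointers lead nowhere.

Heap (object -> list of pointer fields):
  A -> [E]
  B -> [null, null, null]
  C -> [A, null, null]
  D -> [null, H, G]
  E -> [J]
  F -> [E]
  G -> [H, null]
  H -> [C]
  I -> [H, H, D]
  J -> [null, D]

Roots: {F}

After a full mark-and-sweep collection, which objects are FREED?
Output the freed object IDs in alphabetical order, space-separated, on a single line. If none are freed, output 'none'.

Answer: B I

Derivation:
Roots: F
Mark F: refs=E, marked=F
Mark E: refs=J, marked=E F
Mark J: refs=null D, marked=E F J
Mark D: refs=null H G, marked=D E F J
Mark H: refs=C, marked=D E F H J
Mark G: refs=H null, marked=D E F G H J
Mark C: refs=A null null, marked=C D E F G H J
Mark A: refs=E, marked=A C D E F G H J
Unmarked (collected): B I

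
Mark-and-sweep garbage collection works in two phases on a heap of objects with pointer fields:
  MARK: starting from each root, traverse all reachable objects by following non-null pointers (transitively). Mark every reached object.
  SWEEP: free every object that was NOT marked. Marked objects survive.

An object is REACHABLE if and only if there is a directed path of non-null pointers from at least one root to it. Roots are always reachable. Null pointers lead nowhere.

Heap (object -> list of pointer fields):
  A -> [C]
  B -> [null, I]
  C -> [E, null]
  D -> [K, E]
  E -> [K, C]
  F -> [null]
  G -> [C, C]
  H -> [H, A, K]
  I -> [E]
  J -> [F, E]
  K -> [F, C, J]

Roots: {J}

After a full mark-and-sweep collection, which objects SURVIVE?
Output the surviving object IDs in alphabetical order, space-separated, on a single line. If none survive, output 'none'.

Roots: J
Mark J: refs=F E, marked=J
Mark F: refs=null, marked=F J
Mark E: refs=K C, marked=E F J
Mark K: refs=F C J, marked=E F J K
Mark C: refs=E null, marked=C E F J K
Unmarked (collected): A B D G H I

Answer: C E F J K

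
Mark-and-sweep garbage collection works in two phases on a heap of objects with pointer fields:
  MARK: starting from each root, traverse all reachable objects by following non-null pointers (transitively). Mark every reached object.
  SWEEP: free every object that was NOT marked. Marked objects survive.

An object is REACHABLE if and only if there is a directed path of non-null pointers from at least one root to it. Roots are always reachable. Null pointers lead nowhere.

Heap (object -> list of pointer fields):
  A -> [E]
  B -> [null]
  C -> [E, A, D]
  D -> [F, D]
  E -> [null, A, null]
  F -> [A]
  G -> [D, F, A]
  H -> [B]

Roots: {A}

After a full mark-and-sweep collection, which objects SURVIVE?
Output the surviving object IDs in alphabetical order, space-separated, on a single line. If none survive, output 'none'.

Roots: A
Mark A: refs=E, marked=A
Mark E: refs=null A null, marked=A E
Unmarked (collected): B C D F G H

Answer: A E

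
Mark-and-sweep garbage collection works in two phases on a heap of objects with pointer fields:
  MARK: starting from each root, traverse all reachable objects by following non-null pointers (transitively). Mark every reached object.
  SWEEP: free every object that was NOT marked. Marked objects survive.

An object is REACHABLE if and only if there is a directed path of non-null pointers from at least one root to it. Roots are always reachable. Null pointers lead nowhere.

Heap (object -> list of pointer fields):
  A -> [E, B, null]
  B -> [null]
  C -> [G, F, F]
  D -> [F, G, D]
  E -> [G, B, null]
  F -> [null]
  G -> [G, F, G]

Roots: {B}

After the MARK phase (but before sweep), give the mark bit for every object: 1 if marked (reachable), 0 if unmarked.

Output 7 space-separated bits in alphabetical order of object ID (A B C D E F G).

Answer: 0 1 0 0 0 0 0

Derivation:
Roots: B
Mark B: refs=null, marked=B
Unmarked (collected): A C D E F G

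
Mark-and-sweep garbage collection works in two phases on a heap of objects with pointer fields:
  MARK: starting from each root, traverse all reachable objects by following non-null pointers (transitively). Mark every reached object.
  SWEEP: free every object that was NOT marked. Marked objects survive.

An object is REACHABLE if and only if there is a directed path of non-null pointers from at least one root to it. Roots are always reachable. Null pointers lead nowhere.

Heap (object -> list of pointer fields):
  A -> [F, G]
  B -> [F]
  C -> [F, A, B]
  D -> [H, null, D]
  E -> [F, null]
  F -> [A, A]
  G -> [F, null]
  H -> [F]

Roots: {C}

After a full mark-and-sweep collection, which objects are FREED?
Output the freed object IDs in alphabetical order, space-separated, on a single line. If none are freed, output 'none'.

Roots: C
Mark C: refs=F A B, marked=C
Mark F: refs=A A, marked=C F
Mark A: refs=F G, marked=A C F
Mark B: refs=F, marked=A B C F
Mark G: refs=F null, marked=A B C F G
Unmarked (collected): D E H

Answer: D E H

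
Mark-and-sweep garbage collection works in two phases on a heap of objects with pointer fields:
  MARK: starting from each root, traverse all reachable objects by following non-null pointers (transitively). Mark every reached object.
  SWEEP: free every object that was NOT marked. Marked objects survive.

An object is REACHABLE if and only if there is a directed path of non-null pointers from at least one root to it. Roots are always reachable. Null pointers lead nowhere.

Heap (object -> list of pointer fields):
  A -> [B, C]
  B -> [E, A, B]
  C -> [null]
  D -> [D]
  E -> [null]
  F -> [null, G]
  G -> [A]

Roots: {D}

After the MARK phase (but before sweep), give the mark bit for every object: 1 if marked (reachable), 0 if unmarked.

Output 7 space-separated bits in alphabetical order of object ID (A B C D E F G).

Roots: D
Mark D: refs=D, marked=D
Unmarked (collected): A B C E F G

Answer: 0 0 0 1 0 0 0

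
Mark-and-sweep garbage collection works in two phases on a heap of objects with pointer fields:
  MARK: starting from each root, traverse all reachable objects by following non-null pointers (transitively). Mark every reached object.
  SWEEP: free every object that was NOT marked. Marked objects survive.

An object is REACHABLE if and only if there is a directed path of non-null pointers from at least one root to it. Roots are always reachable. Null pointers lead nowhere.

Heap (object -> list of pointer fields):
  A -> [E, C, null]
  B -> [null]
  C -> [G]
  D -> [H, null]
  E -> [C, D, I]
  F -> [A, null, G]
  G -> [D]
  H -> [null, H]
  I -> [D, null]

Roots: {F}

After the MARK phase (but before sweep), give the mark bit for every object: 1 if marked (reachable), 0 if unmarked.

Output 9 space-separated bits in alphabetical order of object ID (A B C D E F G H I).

Roots: F
Mark F: refs=A null G, marked=F
Mark A: refs=E C null, marked=A F
Mark G: refs=D, marked=A F G
Mark E: refs=C D I, marked=A E F G
Mark C: refs=G, marked=A C E F G
Mark D: refs=H null, marked=A C D E F G
Mark I: refs=D null, marked=A C D E F G I
Mark H: refs=null H, marked=A C D E F G H I
Unmarked (collected): B

Answer: 1 0 1 1 1 1 1 1 1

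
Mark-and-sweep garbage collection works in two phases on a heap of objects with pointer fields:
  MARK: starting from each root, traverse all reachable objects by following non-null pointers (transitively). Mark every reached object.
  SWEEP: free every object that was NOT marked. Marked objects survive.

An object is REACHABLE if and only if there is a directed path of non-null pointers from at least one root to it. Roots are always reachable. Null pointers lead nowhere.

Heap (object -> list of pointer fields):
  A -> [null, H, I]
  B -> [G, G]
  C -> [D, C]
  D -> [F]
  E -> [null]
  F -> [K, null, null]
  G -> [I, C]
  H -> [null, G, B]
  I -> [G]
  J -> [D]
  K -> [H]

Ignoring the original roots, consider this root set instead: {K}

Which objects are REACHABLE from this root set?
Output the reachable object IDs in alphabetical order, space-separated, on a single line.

Roots: K
Mark K: refs=H, marked=K
Mark H: refs=null G B, marked=H K
Mark G: refs=I C, marked=G H K
Mark B: refs=G G, marked=B G H K
Mark I: refs=G, marked=B G H I K
Mark C: refs=D C, marked=B C G H I K
Mark D: refs=F, marked=B C D G H I K
Mark F: refs=K null null, marked=B C D F G H I K
Unmarked (collected): A E J

Answer: B C D F G H I K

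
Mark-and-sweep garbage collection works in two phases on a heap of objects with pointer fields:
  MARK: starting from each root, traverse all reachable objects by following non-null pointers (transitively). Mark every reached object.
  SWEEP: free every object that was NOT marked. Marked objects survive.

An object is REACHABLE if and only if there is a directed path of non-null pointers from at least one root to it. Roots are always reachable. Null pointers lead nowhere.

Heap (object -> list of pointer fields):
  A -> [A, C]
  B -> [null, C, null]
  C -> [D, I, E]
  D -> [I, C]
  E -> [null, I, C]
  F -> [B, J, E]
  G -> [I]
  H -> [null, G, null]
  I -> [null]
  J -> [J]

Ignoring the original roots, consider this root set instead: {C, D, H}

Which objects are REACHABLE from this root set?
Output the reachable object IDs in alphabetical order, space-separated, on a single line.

Answer: C D E G H I

Derivation:
Roots: C D H
Mark C: refs=D I E, marked=C
Mark D: refs=I C, marked=C D
Mark H: refs=null G null, marked=C D H
Mark I: refs=null, marked=C D H I
Mark E: refs=null I C, marked=C D E H I
Mark G: refs=I, marked=C D E G H I
Unmarked (collected): A B F J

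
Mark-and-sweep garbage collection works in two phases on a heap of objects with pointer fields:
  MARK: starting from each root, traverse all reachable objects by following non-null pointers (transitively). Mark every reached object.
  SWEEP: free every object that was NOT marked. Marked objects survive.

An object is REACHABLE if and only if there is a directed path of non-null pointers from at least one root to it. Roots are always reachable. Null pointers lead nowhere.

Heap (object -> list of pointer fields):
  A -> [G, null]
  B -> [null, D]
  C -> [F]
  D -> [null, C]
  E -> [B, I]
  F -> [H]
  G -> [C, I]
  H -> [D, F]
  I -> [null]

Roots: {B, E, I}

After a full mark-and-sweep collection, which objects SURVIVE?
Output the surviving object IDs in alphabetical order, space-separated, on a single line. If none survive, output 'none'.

Answer: B C D E F H I

Derivation:
Roots: B E I
Mark B: refs=null D, marked=B
Mark E: refs=B I, marked=B E
Mark I: refs=null, marked=B E I
Mark D: refs=null C, marked=B D E I
Mark C: refs=F, marked=B C D E I
Mark F: refs=H, marked=B C D E F I
Mark H: refs=D F, marked=B C D E F H I
Unmarked (collected): A G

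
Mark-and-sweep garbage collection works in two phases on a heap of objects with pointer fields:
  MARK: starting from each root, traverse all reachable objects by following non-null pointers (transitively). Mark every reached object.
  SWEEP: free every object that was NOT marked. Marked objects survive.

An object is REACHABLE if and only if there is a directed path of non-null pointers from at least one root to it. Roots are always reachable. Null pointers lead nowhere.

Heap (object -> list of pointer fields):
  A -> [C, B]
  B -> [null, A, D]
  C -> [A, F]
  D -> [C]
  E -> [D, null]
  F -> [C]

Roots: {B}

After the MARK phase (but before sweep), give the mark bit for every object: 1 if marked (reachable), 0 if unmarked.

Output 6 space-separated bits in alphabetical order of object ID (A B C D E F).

Answer: 1 1 1 1 0 1

Derivation:
Roots: B
Mark B: refs=null A D, marked=B
Mark A: refs=C B, marked=A B
Mark D: refs=C, marked=A B D
Mark C: refs=A F, marked=A B C D
Mark F: refs=C, marked=A B C D F
Unmarked (collected): E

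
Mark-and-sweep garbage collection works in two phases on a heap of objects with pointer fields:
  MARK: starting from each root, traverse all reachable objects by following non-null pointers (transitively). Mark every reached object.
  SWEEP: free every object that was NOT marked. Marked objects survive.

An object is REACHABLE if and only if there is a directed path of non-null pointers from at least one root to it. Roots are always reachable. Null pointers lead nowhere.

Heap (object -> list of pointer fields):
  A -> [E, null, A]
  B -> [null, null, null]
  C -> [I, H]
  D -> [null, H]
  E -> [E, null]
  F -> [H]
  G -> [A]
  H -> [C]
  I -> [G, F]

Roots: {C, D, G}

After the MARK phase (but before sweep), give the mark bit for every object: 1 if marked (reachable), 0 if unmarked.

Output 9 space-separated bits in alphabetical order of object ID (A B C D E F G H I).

Roots: C D G
Mark C: refs=I H, marked=C
Mark D: refs=null H, marked=C D
Mark G: refs=A, marked=C D G
Mark I: refs=G F, marked=C D G I
Mark H: refs=C, marked=C D G H I
Mark A: refs=E null A, marked=A C D G H I
Mark F: refs=H, marked=A C D F G H I
Mark E: refs=E null, marked=A C D E F G H I
Unmarked (collected): B

Answer: 1 0 1 1 1 1 1 1 1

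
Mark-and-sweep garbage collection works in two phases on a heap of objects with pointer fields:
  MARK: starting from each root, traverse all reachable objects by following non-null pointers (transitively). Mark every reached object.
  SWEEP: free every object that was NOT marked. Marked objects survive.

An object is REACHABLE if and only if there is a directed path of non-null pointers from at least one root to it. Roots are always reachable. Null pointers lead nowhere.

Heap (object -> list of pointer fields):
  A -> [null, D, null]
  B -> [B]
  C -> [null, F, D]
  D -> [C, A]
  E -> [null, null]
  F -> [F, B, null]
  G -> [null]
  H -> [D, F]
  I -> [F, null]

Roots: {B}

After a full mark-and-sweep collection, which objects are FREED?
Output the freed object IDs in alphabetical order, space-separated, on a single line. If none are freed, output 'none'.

Answer: A C D E F G H I

Derivation:
Roots: B
Mark B: refs=B, marked=B
Unmarked (collected): A C D E F G H I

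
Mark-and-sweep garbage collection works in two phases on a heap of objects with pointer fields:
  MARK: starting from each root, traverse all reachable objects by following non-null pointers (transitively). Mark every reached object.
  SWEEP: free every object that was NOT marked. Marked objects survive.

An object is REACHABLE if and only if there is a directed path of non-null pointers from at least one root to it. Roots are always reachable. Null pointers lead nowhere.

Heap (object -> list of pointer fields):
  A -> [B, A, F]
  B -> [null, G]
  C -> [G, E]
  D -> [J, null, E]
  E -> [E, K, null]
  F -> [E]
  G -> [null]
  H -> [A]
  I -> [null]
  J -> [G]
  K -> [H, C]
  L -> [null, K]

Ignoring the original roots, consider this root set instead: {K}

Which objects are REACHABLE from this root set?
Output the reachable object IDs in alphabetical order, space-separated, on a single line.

Roots: K
Mark K: refs=H C, marked=K
Mark H: refs=A, marked=H K
Mark C: refs=G E, marked=C H K
Mark A: refs=B A F, marked=A C H K
Mark G: refs=null, marked=A C G H K
Mark E: refs=E K null, marked=A C E G H K
Mark B: refs=null G, marked=A B C E G H K
Mark F: refs=E, marked=A B C E F G H K
Unmarked (collected): D I J L

Answer: A B C E F G H K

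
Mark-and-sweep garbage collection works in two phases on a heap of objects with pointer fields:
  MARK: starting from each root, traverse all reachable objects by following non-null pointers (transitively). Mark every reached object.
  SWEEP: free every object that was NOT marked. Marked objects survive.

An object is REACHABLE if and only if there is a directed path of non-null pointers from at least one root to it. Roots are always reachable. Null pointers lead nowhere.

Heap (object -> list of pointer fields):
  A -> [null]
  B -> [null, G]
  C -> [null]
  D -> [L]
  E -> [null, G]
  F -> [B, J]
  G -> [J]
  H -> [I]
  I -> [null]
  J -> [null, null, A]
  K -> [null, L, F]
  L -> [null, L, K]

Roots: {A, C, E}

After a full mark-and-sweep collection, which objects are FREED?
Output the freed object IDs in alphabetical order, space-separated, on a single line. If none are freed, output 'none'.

Answer: B D F H I K L

Derivation:
Roots: A C E
Mark A: refs=null, marked=A
Mark C: refs=null, marked=A C
Mark E: refs=null G, marked=A C E
Mark G: refs=J, marked=A C E G
Mark J: refs=null null A, marked=A C E G J
Unmarked (collected): B D F H I K L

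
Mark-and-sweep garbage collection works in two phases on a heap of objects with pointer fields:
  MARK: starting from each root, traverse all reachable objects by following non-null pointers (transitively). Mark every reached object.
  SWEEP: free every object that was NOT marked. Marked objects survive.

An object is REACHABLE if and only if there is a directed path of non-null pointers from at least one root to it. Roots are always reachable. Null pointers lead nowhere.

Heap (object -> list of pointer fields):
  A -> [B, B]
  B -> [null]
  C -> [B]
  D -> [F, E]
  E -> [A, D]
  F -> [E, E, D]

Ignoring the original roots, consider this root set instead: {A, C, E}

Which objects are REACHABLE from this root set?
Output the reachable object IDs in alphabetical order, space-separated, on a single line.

Roots: A C E
Mark A: refs=B B, marked=A
Mark C: refs=B, marked=A C
Mark E: refs=A D, marked=A C E
Mark B: refs=null, marked=A B C E
Mark D: refs=F E, marked=A B C D E
Mark F: refs=E E D, marked=A B C D E F
Unmarked (collected): (none)

Answer: A B C D E F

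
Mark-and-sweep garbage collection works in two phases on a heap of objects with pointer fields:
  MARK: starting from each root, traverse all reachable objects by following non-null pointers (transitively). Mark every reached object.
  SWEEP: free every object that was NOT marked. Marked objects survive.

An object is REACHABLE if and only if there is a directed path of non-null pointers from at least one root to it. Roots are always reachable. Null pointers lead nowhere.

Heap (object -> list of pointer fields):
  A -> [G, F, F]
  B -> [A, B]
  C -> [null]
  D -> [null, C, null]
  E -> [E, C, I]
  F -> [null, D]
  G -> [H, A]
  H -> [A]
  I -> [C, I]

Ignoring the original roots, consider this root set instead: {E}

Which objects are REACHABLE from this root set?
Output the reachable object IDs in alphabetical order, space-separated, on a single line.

Roots: E
Mark E: refs=E C I, marked=E
Mark C: refs=null, marked=C E
Mark I: refs=C I, marked=C E I
Unmarked (collected): A B D F G H

Answer: C E I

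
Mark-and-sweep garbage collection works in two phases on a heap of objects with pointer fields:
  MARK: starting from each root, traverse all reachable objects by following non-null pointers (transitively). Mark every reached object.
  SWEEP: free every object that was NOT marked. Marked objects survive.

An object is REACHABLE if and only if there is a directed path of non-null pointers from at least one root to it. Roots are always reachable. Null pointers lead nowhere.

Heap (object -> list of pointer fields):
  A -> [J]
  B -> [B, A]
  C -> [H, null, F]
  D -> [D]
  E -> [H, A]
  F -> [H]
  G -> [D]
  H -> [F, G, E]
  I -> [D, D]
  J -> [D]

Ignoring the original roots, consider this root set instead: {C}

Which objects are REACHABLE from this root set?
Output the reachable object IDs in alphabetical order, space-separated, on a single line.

Roots: C
Mark C: refs=H null F, marked=C
Mark H: refs=F G E, marked=C H
Mark F: refs=H, marked=C F H
Mark G: refs=D, marked=C F G H
Mark E: refs=H A, marked=C E F G H
Mark D: refs=D, marked=C D E F G H
Mark A: refs=J, marked=A C D E F G H
Mark J: refs=D, marked=A C D E F G H J
Unmarked (collected): B I

Answer: A C D E F G H J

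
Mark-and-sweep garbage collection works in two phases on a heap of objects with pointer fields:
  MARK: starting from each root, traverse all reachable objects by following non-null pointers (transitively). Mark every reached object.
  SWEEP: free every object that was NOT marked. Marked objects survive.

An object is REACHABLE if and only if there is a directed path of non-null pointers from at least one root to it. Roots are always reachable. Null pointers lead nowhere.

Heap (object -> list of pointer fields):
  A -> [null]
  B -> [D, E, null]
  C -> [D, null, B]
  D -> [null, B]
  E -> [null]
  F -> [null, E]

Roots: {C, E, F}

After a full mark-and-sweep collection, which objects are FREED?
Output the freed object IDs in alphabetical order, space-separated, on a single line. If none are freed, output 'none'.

Roots: C E F
Mark C: refs=D null B, marked=C
Mark E: refs=null, marked=C E
Mark F: refs=null E, marked=C E F
Mark D: refs=null B, marked=C D E F
Mark B: refs=D E null, marked=B C D E F
Unmarked (collected): A

Answer: A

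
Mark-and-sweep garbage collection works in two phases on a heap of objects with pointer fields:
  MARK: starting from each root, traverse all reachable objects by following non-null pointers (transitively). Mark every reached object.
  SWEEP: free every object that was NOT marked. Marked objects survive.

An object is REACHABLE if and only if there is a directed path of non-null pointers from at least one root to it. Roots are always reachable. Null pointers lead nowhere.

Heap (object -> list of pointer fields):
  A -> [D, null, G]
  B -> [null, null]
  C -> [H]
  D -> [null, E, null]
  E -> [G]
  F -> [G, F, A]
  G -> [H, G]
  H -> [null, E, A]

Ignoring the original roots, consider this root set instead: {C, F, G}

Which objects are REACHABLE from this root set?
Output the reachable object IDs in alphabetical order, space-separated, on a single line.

Roots: C F G
Mark C: refs=H, marked=C
Mark F: refs=G F A, marked=C F
Mark G: refs=H G, marked=C F G
Mark H: refs=null E A, marked=C F G H
Mark A: refs=D null G, marked=A C F G H
Mark E: refs=G, marked=A C E F G H
Mark D: refs=null E null, marked=A C D E F G H
Unmarked (collected): B

Answer: A C D E F G H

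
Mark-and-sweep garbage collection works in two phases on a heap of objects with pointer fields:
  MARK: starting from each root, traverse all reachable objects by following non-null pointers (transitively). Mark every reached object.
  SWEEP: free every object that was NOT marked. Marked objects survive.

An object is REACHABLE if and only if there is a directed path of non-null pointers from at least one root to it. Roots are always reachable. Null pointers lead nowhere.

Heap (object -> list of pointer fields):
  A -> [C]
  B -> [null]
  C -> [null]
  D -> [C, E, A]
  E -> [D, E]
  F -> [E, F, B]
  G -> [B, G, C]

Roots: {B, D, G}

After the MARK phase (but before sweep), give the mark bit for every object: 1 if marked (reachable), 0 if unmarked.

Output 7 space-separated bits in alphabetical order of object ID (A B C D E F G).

Answer: 1 1 1 1 1 0 1

Derivation:
Roots: B D G
Mark B: refs=null, marked=B
Mark D: refs=C E A, marked=B D
Mark G: refs=B G C, marked=B D G
Mark C: refs=null, marked=B C D G
Mark E: refs=D E, marked=B C D E G
Mark A: refs=C, marked=A B C D E G
Unmarked (collected): F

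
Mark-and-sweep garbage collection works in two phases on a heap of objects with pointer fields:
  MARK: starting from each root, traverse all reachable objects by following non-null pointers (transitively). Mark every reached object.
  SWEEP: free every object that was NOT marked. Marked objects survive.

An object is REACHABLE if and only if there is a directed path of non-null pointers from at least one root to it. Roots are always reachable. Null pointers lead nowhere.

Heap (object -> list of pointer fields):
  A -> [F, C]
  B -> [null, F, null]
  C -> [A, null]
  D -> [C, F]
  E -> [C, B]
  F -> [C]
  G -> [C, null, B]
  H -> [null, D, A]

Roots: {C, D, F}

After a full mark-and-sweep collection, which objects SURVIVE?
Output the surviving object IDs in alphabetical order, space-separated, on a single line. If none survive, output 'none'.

Roots: C D F
Mark C: refs=A null, marked=C
Mark D: refs=C F, marked=C D
Mark F: refs=C, marked=C D F
Mark A: refs=F C, marked=A C D F
Unmarked (collected): B E G H

Answer: A C D F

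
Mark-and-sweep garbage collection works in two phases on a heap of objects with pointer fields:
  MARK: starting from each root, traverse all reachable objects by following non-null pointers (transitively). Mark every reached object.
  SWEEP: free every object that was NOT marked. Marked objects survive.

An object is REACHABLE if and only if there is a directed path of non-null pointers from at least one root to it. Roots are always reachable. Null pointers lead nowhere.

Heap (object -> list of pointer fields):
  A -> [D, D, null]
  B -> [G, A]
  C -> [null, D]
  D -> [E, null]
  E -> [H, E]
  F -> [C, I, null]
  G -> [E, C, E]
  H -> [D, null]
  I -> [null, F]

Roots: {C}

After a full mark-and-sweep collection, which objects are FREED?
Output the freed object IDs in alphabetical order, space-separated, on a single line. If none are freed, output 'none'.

Roots: C
Mark C: refs=null D, marked=C
Mark D: refs=E null, marked=C D
Mark E: refs=H E, marked=C D E
Mark H: refs=D null, marked=C D E H
Unmarked (collected): A B F G I

Answer: A B F G I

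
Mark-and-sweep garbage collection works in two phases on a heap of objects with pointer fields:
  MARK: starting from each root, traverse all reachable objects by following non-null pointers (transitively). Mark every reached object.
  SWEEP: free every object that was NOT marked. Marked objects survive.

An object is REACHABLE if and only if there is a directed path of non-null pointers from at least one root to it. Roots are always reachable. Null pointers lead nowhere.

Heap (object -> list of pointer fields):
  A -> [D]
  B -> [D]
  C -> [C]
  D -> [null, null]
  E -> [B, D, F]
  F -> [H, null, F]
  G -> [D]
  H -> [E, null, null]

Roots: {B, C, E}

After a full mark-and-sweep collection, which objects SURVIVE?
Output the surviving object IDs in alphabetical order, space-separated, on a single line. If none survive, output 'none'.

Roots: B C E
Mark B: refs=D, marked=B
Mark C: refs=C, marked=B C
Mark E: refs=B D F, marked=B C E
Mark D: refs=null null, marked=B C D E
Mark F: refs=H null F, marked=B C D E F
Mark H: refs=E null null, marked=B C D E F H
Unmarked (collected): A G

Answer: B C D E F H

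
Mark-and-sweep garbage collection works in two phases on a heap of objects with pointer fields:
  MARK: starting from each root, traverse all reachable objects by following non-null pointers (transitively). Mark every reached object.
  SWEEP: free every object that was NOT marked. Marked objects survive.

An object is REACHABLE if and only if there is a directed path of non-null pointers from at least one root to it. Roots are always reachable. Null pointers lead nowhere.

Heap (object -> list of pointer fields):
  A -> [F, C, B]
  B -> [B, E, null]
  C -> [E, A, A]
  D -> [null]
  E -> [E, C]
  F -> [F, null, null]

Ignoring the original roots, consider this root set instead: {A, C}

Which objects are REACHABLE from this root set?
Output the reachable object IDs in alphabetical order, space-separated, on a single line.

Roots: A C
Mark A: refs=F C B, marked=A
Mark C: refs=E A A, marked=A C
Mark F: refs=F null null, marked=A C F
Mark B: refs=B E null, marked=A B C F
Mark E: refs=E C, marked=A B C E F
Unmarked (collected): D

Answer: A B C E F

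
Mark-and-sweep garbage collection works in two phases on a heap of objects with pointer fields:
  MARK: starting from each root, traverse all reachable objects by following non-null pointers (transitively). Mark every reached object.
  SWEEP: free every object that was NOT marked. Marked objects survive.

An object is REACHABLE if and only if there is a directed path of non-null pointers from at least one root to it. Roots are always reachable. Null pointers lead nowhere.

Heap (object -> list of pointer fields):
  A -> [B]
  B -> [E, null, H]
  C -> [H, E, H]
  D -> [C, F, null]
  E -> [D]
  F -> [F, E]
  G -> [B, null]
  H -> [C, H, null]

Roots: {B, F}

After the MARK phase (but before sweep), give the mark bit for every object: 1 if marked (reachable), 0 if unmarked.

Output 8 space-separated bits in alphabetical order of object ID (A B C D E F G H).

Roots: B F
Mark B: refs=E null H, marked=B
Mark F: refs=F E, marked=B F
Mark E: refs=D, marked=B E F
Mark H: refs=C H null, marked=B E F H
Mark D: refs=C F null, marked=B D E F H
Mark C: refs=H E H, marked=B C D E F H
Unmarked (collected): A G

Answer: 0 1 1 1 1 1 0 1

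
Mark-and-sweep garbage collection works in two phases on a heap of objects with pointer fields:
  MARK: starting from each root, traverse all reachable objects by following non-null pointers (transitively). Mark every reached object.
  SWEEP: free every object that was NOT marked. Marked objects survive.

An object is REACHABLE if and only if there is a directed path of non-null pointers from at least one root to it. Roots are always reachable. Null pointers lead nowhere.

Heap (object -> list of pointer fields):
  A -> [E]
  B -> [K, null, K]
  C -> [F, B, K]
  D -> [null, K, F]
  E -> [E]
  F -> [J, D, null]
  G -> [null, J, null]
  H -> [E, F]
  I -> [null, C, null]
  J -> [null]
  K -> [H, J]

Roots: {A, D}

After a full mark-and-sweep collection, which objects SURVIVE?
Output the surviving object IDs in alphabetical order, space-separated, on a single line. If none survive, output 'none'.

Roots: A D
Mark A: refs=E, marked=A
Mark D: refs=null K F, marked=A D
Mark E: refs=E, marked=A D E
Mark K: refs=H J, marked=A D E K
Mark F: refs=J D null, marked=A D E F K
Mark H: refs=E F, marked=A D E F H K
Mark J: refs=null, marked=A D E F H J K
Unmarked (collected): B C G I

Answer: A D E F H J K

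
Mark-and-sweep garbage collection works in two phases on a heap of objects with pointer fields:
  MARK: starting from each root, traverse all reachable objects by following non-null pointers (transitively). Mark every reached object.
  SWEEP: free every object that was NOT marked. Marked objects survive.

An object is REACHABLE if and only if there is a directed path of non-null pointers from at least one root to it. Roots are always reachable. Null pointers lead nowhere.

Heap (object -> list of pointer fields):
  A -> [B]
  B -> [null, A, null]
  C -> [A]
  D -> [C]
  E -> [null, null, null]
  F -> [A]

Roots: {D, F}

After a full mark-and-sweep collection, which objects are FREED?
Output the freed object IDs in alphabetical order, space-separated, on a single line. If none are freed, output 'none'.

Answer: E

Derivation:
Roots: D F
Mark D: refs=C, marked=D
Mark F: refs=A, marked=D F
Mark C: refs=A, marked=C D F
Mark A: refs=B, marked=A C D F
Mark B: refs=null A null, marked=A B C D F
Unmarked (collected): E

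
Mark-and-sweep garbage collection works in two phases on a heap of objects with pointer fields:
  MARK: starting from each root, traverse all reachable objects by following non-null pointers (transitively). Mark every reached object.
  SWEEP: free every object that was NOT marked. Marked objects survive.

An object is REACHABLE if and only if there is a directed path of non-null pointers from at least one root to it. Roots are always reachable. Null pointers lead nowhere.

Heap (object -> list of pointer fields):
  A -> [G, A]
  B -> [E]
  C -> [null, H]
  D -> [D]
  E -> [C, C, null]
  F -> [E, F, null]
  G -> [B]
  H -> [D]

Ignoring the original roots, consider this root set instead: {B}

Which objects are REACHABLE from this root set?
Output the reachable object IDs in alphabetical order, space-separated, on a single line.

Answer: B C D E H

Derivation:
Roots: B
Mark B: refs=E, marked=B
Mark E: refs=C C null, marked=B E
Mark C: refs=null H, marked=B C E
Mark H: refs=D, marked=B C E H
Mark D: refs=D, marked=B C D E H
Unmarked (collected): A F G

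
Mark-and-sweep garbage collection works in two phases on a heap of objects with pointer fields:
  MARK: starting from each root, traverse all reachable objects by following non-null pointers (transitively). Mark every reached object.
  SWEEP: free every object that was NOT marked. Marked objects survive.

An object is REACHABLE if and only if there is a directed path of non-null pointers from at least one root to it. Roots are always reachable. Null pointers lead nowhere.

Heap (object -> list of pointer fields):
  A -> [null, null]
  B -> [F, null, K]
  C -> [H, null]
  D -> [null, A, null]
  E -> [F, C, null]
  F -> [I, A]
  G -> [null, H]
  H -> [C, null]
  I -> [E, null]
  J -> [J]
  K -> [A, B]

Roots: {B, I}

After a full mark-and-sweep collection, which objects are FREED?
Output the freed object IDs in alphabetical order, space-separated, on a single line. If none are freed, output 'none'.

Answer: D G J

Derivation:
Roots: B I
Mark B: refs=F null K, marked=B
Mark I: refs=E null, marked=B I
Mark F: refs=I A, marked=B F I
Mark K: refs=A B, marked=B F I K
Mark E: refs=F C null, marked=B E F I K
Mark A: refs=null null, marked=A B E F I K
Mark C: refs=H null, marked=A B C E F I K
Mark H: refs=C null, marked=A B C E F H I K
Unmarked (collected): D G J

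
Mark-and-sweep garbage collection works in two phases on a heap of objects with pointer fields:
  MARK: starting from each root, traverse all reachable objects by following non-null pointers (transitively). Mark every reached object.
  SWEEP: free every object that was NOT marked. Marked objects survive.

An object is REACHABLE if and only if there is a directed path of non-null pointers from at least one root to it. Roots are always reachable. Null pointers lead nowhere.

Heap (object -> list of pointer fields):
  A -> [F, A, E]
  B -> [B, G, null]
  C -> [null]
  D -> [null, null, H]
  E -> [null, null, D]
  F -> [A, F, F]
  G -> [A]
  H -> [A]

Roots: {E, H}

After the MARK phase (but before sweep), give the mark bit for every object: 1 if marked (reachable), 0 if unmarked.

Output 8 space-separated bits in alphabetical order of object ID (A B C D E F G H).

Answer: 1 0 0 1 1 1 0 1

Derivation:
Roots: E H
Mark E: refs=null null D, marked=E
Mark H: refs=A, marked=E H
Mark D: refs=null null H, marked=D E H
Mark A: refs=F A E, marked=A D E H
Mark F: refs=A F F, marked=A D E F H
Unmarked (collected): B C G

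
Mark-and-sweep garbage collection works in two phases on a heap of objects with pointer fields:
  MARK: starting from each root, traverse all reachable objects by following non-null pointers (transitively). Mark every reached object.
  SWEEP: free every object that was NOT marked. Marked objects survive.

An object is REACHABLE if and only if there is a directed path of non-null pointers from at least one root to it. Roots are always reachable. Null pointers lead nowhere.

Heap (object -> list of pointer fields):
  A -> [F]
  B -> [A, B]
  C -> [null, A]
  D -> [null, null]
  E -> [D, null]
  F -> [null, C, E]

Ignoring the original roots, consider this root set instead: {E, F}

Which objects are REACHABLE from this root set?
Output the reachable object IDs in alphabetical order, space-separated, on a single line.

Answer: A C D E F

Derivation:
Roots: E F
Mark E: refs=D null, marked=E
Mark F: refs=null C E, marked=E F
Mark D: refs=null null, marked=D E F
Mark C: refs=null A, marked=C D E F
Mark A: refs=F, marked=A C D E F
Unmarked (collected): B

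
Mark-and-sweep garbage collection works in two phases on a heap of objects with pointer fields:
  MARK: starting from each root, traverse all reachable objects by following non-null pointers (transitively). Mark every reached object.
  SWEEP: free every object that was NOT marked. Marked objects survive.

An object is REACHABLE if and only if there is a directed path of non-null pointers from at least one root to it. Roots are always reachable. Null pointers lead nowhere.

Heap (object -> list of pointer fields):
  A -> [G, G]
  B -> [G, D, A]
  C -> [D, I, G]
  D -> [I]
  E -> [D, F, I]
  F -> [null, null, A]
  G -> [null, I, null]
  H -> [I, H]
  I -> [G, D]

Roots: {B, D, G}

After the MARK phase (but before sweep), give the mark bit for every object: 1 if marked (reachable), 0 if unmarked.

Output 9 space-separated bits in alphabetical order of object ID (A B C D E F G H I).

Roots: B D G
Mark B: refs=G D A, marked=B
Mark D: refs=I, marked=B D
Mark G: refs=null I null, marked=B D G
Mark A: refs=G G, marked=A B D G
Mark I: refs=G D, marked=A B D G I
Unmarked (collected): C E F H

Answer: 1 1 0 1 0 0 1 0 1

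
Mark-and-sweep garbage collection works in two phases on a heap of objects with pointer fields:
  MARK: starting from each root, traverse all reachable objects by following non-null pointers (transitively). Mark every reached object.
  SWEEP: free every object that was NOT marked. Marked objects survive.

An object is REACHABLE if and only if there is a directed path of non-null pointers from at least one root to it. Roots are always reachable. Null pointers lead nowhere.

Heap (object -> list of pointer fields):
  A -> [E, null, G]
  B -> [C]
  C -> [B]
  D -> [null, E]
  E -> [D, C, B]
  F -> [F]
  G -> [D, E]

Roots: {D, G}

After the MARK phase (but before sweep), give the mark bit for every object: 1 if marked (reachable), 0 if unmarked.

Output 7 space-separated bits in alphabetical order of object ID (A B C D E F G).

Roots: D G
Mark D: refs=null E, marked=D
Mark G: refs=D E, marked=D G
Mark E: refs=D C B, marked=D E G
Mark C: refs=B, marked=C D E G
Mark B: refs=C, marked=B C D E G
Unmarked (collected): A F

Answer: 0 1 1 1 1 0 1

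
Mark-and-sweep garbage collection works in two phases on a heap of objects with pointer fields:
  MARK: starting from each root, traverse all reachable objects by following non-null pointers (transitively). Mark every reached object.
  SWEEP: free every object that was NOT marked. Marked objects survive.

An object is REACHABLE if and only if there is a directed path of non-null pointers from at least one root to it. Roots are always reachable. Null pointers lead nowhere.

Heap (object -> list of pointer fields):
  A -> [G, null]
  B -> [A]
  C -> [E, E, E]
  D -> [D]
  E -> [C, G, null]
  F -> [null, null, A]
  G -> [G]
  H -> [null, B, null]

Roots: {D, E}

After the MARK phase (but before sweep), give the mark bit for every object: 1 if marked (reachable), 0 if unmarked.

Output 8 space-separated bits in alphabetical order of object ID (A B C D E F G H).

Answer: 0 0 1 1 1 0 1 0

Derivation:
Roots: D E
Mark D: refs=D, marked=D
Mark E: refs=C G null, marked=D E
Mark C: refs=E E E, marked=C D E
Mark G: refs=G, marked=C D E G
Unmarked (collected): A B F H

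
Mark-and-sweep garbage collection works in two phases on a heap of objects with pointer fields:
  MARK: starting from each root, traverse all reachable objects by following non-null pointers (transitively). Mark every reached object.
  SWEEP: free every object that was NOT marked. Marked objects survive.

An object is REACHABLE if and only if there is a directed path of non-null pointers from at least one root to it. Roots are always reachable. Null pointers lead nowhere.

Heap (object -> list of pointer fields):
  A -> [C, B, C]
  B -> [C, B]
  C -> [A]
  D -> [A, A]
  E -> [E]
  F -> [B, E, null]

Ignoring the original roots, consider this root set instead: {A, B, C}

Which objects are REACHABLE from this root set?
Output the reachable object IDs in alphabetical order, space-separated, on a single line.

Answer: A B C

Derivation:
Roots: A B C
Mark A: refs=C B C, marked=A
Mark B: refs=C B, marked=A B
Mark C: refs=A, marked=A B C
Unmarked (collected): D E F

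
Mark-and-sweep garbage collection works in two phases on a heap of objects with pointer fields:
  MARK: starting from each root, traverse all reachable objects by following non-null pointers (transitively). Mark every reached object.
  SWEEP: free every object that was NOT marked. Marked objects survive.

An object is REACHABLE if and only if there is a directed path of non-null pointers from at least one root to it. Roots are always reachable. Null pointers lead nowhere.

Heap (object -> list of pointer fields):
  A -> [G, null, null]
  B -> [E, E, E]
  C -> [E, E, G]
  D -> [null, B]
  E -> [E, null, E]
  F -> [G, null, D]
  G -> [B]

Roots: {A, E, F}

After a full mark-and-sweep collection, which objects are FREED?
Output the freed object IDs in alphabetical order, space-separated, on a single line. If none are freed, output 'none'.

Answer: C

Derivation:
Roots: A E F
Mark A: refs=G null null, marked=A
Mark E: refs=E null E, marked=A E
Mark F: refs=G null D, marked=A E F
Mark G: refs=B, marked=A E F G
Mark D: refs=null B, marked=A D E F G
Mark B: refs=E E E, marked=A B D E F G
Unmarked (collected): C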